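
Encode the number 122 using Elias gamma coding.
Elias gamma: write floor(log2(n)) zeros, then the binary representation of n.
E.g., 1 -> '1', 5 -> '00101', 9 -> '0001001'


num_bits = floor(log2(122)) + 1 = 7
leading_zeros = num_bits - 1 = 6
binary(122) = 1111010

Elias gamma(122) = '000000' + '1111010' = 0000001111010 (13 bits)


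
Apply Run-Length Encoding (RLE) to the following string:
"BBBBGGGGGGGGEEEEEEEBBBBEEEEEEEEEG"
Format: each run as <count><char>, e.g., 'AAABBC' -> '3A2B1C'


Scanning runs left to right:
  i=0: run of 'B' x 4 -> '4B'
  i=4: run of 'G' x 8 -> '8G'
  i=12: run of 'E' x 7 -> '7E'
  i=19: run of 'B' x 4 -> '4B'
  i=23: run of 'E' x 9 -> '9E'
  i=32: run of 'G' x 1 -> '1G'

RLE = 4B8G7E4B9E1G


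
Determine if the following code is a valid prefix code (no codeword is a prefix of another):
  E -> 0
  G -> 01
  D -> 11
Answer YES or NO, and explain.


Checking each pair (does one codeword prefix another?):
  E='0' vs G='01': prefix -- VIOLATION

NO -- this is NOT a valid prefix code. E (0) is a prefix of G (01).


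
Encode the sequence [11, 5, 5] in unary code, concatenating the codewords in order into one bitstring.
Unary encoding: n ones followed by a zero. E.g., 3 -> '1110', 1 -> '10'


Encode each number as n ones followed by a terminating 0:
  11 -> 111111111110 (12 bits)
  5 -> 111110 (6 bits)
  5 -> 111110 (6 bits)
Total length = 12 + 6 + 6 = 24 bits.

Unary([11, 5, 5]) = 111111111110111110111110 (24 bits)


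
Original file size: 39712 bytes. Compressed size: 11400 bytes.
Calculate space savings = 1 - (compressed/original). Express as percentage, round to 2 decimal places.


ratio = compressed/original = 11400/39712 = 0.287067
savings = 1 - ratio = 1 - 0.287067 = 0.712933
as a percentage: 0.712933 * 100 = 71.29%

Space savings = 1 - 11400/39712 = 71.29%


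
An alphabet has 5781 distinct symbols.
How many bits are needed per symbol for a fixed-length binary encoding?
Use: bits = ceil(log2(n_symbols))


log2(5781) = 12.4971
Bracket: 2^12 = 4096 < 5781 <= 2^13 = 8192
So ceil(log2(5781)) = 13

bits = ceil(log2(5781)) = ceil(12.4971) = 13 bits


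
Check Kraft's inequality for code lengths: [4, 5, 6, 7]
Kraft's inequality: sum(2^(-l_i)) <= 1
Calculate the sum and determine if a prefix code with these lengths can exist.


Sum = 2^(-4) + 2^(-5) + 2^(-6) + 2^(-7)
    = 0.0625 + 0.03125 + 0.015625 + 0.0078125
    = 15/128 = 0.1171875
Since 0.1171875 <= 1, Kraft's inequality IS satisfied.
A prefix code with these lengths CAN exist.

Kraft sum = 0.1171875. Satisfied.


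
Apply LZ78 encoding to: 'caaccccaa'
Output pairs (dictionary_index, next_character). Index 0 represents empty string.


LZ78 encoding steps:
Dictionary: {0: ''}
Step 1: w='' (idx 0), next='c' -> output (0, 'c'), add 'c' as idx 1
Step 2: w='' (idx 0), next='a' -> output (0, 'a'), add 'a' as idx 2
Step 3: w='a' (idx 2), next='c' -> output (2, 'c'), add 'ac' as idx 3
Step 4: w='c' (idx 1), next='c' -> output (1, 'c'), add 'cc' as idx 4
Step 5: w='c' (idx 1), next='a' -> output (1, 'a'), add 'ca' as idx 5
Step 6: w='a' (idx 2), end of input -> output (2, '')


Encoded: [(0, 'c'), (0, 'a'), (2, 'c'), (1, 'c'), (1, 'a'), (2, '')]


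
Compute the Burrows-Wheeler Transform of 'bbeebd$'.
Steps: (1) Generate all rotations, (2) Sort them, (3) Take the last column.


Rotations (sorted):
  0: $bbeebd -> last char: d
  1: bbeebd$ -> last char: $
  2: bd$bbee -> last char: e
  3: beebd$b -> last char: b
  4: d$bbeeb -> last char: b
  5: ebd$bbe -> last char: e
  6: eebd$bb -> last char: b


BWT = d$ebbeb


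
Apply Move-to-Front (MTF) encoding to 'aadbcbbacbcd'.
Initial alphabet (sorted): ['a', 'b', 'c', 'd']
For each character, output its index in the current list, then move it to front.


MTF encoding:
'a': index 0 in ['a', 'b', 'c', 'd'] -> ['a', 'b', 'c', 'd']
'a': index 0 in ['a', 'b', 'c', 'd'] -> ['a', 'b', 'c', 'd']
'd': index 3 in ['a', 'b', 'c', 'd'] -> ['d', 'a', 'b', 'c']
'b': index 2 in ['d', 'a', 'b', 'c'] -> ['b', 'd', 'a', 'c']
'c': index 3 in ['b', 'd', 'a', 'c'] -> ['c', 'b', 'd', 'a']
'b': index 1 in ['c', 'b', 'd', 'a'] -> ['b', 'c', 'd', 'a']
'b': index 0 in ['b', 'c', 'd', 'a'] -> ['b', 'c', 'd', 'a']
'a': index 3 in ['b', 'c', 'd', 'a'] -> ['a', 'b', 'c', 'd']
'c': index 2 in ['a', 'b', 'c', 'd'] -> ['c', 'a', 'b', 'd']
'b': index 2 in ['c', 'a', 'b', 'd'] -> ['b', 'c', 'a', 'd']
'c': index 1 in ['b', 'c', 'a', 'd'] -> ['c', 'b', 'a', 'd']
'd': index 3 in ['c', 'b', 'a', 'd'] -> ['d', 'c', 'b', 'a']


Output: [0, 0, 3, 2, 3, 1, 0, 3, 2, 2, 1, 3]


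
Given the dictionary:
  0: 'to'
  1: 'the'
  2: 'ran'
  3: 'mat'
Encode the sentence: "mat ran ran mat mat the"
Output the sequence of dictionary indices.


Look up each word in the dictionary:
  'mat' -> 3
  'ran' -> 2
  'ran' -> 2
  'mat' -> 3
  'mat' -> 3
  'the' -> 1

Encoded: [3, 2, 2, 3, 3, 1]


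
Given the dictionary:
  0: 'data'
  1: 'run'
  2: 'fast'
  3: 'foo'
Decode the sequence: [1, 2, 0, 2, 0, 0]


Look up each index in the dictionary:
  1 -> 'run'
  2 -> 'fast'
  0 -> 'data'
  2 -> 'fast'
  0 -> 'data'
  0 -> 'data'

Decoded: "run fast data fast data data"


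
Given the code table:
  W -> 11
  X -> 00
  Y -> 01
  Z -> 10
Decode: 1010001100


Decoding:
10 -> Z
10 -> Z
00 -> X
11 -> W
00 -> X


Result: ZZXWX


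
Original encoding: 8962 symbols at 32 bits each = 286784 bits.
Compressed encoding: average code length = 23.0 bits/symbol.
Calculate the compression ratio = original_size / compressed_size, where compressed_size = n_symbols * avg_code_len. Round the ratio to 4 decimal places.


original_size = n_symbols * orig_bits = 8962 * 32 = 286784 bits
compressed_size = n_symbols * avg_code_len = 8962 * 23.0 = 206126.0 bits
ratio = original_size / compressed_size = 286784 / 206126.0 = 1.3913

Compression ratio = 1.3913


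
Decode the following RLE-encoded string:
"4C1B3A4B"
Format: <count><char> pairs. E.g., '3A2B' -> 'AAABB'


Expanding each <count><char> pair:
  4C -> 'CCCC'
  1B -> 'B'
  3A -> 'AAA'
  4B -> 'BBBB'

Decoded = CCCCBAAABBBB


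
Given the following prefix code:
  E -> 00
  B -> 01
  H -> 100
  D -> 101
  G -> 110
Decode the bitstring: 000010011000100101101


Decoding step by step:
Bits 00 -> E
Bits 00 -> E
Bits 100 -> H
Bits 110 -> G
Bits 00 -> E
Bits 100 -> H
Bits 101 -> D
Bits 101 -> D


Decoded message: EEHGEHDD


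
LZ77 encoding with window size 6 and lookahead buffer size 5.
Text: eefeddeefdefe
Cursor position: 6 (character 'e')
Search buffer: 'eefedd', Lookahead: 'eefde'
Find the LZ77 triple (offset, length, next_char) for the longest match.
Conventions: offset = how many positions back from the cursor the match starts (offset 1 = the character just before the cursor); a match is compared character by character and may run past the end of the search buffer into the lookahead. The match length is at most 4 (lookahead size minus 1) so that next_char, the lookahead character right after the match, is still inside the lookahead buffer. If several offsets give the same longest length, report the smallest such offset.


Try each offset into the search buffer:
  offset=1 (pos 5, char 'd'): match length 0
  offset=2 (pos 4, char 'd'): match length 0
  offset=3 (pos 3, char 'e'): match length 1
  offset=4 (pos 2, char 'f'): match length 0
  offset=5 (pos 1, char 'e'): match length 1
  offset=6 (pos 0, char 'e'): match length 3
Longest match has length 3 at offset 6.
next_char = character at position 6 + 3 = 9 -> 'd'

Best match: offset=6, length=3 (matching 'eef' starting at position 0)
LZ77 triple: (6, 3, 'd')


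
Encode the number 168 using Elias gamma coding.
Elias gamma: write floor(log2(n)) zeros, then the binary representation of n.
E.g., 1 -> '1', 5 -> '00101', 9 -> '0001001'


num_bits = floor(log2(168)) + 1 = 8
leading_zeros = num_bits - 1 = 7
binary(168) = 10101000

Elias gamma(168) = '0000000' + '10101000' = 000000010101000 (15 bits)


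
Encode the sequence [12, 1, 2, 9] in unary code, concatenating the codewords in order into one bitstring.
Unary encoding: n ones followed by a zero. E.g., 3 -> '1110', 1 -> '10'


Encode each number as n ones followed by a terminating 0:
  12 -> 1111111111110 (13 bits)
  1 -> 10 (2 bits)
  2 -> 110 (3 bits)
  9 -> 1111111110 (10 bits)
Total length = 13 + 2 + 3 + 10 = 28 bits.

Unary([12, 1, 2, 9]) = 1111111111110101101111111110 (28 bits)


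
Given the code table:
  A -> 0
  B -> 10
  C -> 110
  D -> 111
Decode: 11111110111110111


Decoding:
111 -> D
111 -> D
10 -> B
111 -> D
110 -> C
111 -> D


Result: DDBDCD


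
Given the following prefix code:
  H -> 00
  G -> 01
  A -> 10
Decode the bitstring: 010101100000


Decoding step by step:
Bits 01 -> G
Bits 01 -> G
Bits 01 -> G
Bits 10 -> A
Bits 00 -> H
Bits 00 -> H


Decoded message: GGGAHH


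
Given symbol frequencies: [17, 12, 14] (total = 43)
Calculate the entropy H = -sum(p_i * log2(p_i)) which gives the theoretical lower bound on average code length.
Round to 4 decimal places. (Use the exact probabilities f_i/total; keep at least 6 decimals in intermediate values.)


Per-symbol terms -p_i * log2(p_i) with p_i = f_i/43:
  p = 17/43 = 0.395349: log2(p) = -1.338802, -p*log2(p) = 0.529294
  p = 12/43 = 0.279070: log2(p) = -1.841302, -p*log2(p) = 0.513852
  p = 14/43 = 0.325581: log2(p) = -1.618910, -p*log2(p) = 0.527087
H = 0.529294 + 0.513852 + 0.527087 = 1.570233

H = 1.5702 bits/symbol


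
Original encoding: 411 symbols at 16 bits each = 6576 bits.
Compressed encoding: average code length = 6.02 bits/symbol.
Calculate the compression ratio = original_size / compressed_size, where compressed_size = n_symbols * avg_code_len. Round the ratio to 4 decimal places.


original_size = n_symbols * orig_bits = 411 * 16 = 6576 bits
compressed_size = n_symbols * avg_code_len = 411 * 6.02 = 2474.22 bits
ratio = original_size / compressed_size = 6576 / 2474.22 = 2.6578

Compression ratio = 2.6578


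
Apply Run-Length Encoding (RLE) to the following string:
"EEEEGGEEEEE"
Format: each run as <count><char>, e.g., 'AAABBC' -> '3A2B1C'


Scanning runs left to right:
  i=0: run of 'E' x 4 -> '4E'
  i=4: run of 'G' x 2 -> '2G'
  i=6: run of 'E' x 5 -> '5E'

RLE = 4E2G5E


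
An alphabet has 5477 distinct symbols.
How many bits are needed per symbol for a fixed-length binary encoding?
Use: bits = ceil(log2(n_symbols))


log2(5477) = 12.4192
Bracket: 2^12 = 4096 < 5477 <= 2^13 = 8192
So ceil(log2(5477)) = 13

bits = ceil(log2(5477)) = ceil(12.4192) = 13 bits


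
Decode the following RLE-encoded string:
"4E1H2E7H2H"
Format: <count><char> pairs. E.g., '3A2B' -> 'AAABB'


Expanding each <count><char> pair:
  4E -> 'EEEE'
  1H -> 'H'
  2E -> 'EE'
  7H -> 'HHHHHHH'
  2H -> 'HH'

Decoded = EEEEHEEHHHHHHHHH


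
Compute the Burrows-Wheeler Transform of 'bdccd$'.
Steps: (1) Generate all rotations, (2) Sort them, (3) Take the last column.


Rotations (sorted):
  0: $bdccd -> last char: d
  1: bdccd$ -> last char: $
  2: ccd$bd -> last char: d
  3: cd$bdc -> last char: c
  4: d$bdcc -> last char: c
  5: dccd$b -> last char: b


BWT = d$dccb


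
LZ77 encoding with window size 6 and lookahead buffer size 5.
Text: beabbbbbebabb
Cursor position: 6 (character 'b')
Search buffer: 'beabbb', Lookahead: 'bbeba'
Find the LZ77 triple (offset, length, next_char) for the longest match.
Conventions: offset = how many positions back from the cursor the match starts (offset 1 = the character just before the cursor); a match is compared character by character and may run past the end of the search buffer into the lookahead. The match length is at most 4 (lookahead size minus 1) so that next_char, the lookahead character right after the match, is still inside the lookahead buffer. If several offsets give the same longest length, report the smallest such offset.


Try each offset into the search buffer:
  offset=1 (pos 5, char 'b'): match length 2
  offset=2 (pos 4, char 'b'): match length 2
  offset=3 (pos 3, char 'b'): match length 2
  offset=4 (pos 2, char 'a'): match length 0
  offset=5 (pos 1, char 'e'): match length 0
  offset=6 (pos 0, char 'b'): match length 1
Longest match has length 2, found at offsets 1, 2, 3; take the smallest, offset 1.
next_char = character at position 6 + 2 = 8 -> 'e'

Best match: offset=1, length=2 (matching 'bb' starting at position 5)
LZ77 triple: (1, 2, 'e')


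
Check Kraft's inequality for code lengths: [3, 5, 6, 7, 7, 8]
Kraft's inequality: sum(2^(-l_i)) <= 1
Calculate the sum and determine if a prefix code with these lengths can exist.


Sum = 2^(-3) + 2^(-5) + 2^(-6) + 2^(-7) + 2^(-7) + 2^(-8)
    = 0.125 + 0.03125 + 0.015625 + 0.0078125 + 0.0078125 + 0.00390625
    = 49/256 = 0.19140625
Since 0.19140625 <= 1, Kraft's inequality IS satisfied.
A prefix code with these lengths CAN exist.

Kraft sum = 0.19140625. Satisfied.


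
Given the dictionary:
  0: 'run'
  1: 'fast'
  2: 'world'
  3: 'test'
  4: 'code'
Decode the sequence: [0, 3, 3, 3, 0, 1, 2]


Look up each index in the dictionary:
  0 -> 'run'
  3 -> 'test'
  3 -> 'test'
  3 -> 'test'
  0 -> 'run'
  1 -> 'fast'
  2 -> 'world'

Decoded: "run test test test run fast world"


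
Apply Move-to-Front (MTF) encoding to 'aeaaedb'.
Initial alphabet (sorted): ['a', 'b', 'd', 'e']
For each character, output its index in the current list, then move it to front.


MTF encoding:
'a': index 0 in ['a', 'b', 'd', 'e'] -> ['a', 'b', 'd', 'e']
'e': index 3 in ['a', 'b', 'd', 'e'] -> ['e', 'a', 'b', 'd']
'a': index 1 in ['e', 'a', 'b', 'd'] -> ['a', 'e', 'b', 'd']
'a': index 0 in ['a', 'e', 'b', 'd'] -> ['a', 'e', 'b', 'd']
'e': index 1 in ['a', 'e', 'b', 'd'] -> ['e', 'a', 'b', 'd']
'd': index 3 in ['e', 'a', 'b', 'd'] -> ['d', 'e', 'a', 'b']
'b': index 3 in ['d', 'e', 'a', 'b'] -> ['b', 'd', 'e', 'a']


Output: [0, 3, 1, 0, 1, 3, 3]


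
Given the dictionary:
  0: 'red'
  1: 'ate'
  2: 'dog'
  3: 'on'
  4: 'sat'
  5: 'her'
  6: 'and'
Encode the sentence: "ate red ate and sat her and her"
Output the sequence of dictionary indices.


Look up each word in the dictionary:
  'ate' -> 1
  'red' -> 0
  'ate' -> 1
  'and' -> 6
  'sat' -> 4
  'her' -> 5
  'and' -> 6
  'her' -> 5

Encoded: [1, 0, 1, 6, 4, 5, 6, 5]


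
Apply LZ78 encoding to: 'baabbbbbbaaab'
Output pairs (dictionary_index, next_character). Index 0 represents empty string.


LZ78 encoding steps:
Dictionary: {0: ''}
Step 1: w='' (idx 0), next='b' -> output (0, 'b'), add 'b' as idx 1
Step 2: w='' (idx 0), next='a' -> output (0, 'a'), add 'a' as idx 2
Step 3: w='a' (idx 2), next='b' -> output (2, 'b'), add 'ab' as idx 3
Step 4: w='b' (idx 1), next='b' -> output (1, 'b'), add 'bb' as idx 4
Step 5: w='bb' (idx 4), next='b' -> output (4, 'b'), add 'bbb' as idx 5
Step 6: w='a' (idx 2), next='a' -> output (2, 'a'), add 'aa' as idx 6
Step 7: w='ab' (idx 3), end of input -> output (3, '')


Encoded: [(0, 'b'), (0, 'a'), (2, 'b'), (1, 'b'), (4, 'b'), (2, 'a'), (3, '')]


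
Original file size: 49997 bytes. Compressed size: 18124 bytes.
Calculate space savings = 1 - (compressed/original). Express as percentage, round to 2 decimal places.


ratio = compressed/original = 18124/49997 = 0.362502
savings = 1 - ratio = 1 - 0.362502 = 0.637498
as a percentage: 0.637498 * 100 = 63.75%

Space savings = 1 - 18124/49997 = 63.75%


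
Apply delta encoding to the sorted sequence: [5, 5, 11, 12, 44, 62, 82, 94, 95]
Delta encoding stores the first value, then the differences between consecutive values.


First value: 5
Deltas:
  5 - 5 = 0
  11 - 5 = 6
  12 - 11 = 1
  44 - 12 = 32
  62 - 44 = 18
  82 - 62 = 20
  94 - 82 = 12
  95 - 94 = 1


Delta encoded: [5, 0, 6, 1, 32, 18, 20, 12, 1]


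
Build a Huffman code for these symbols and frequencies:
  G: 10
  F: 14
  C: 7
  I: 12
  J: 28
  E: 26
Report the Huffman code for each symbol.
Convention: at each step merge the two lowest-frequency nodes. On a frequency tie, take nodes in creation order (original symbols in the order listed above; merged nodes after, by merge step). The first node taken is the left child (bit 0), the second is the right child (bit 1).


Huffman tree construction:
Step 1: Merge C(7) + G(10) = 17
Step 2: Merge I(12) + F(14) = 26
Step 3: Merge (C+G)(17) + E(26) = 43
Step 4: Merge (I+F)(26) + J(28) = 54
Step 5: Merge ((C+G)+E)(43) + ((I+F)+J)(54) = 97
Read each symbol's code off the tree from the root (left child = 0, right child = 1).

Codes:
  G: 001 (length 3)
  F: 101 (length 3)
  C: 000 (length 3)
  I: 100 (length 3)
  J: 11 (length 2)
  E: 01 (length 2)
Average code length: 237/97 = 2.4433 bits/symbol


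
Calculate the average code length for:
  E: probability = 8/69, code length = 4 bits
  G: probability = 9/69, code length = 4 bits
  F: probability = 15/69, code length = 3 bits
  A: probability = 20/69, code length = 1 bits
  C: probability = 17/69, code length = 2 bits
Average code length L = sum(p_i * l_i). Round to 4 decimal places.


Weighted contributions p_i * l_i:
  E: (8/69) * 4 = 32/69
  G: (9/69) * 4 = 36/69
  F: (15/69) * 3 = 45/69
  A: (20/69) * 1 = 20/69
  C: (17/69) * 2 = 34/69
Sum = (32 + 36 + 45 + 20 + 34)/69 = 167/69

L = 167/69 = 2.4203 bits/symbol


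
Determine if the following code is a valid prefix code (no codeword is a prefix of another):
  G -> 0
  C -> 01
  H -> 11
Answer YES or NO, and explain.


Checking each pair (does one codeword prefix another?):
  G='0' vs C='01': prefix -- VIOLATION

NO -- this is NOT a valid prefix code. G (0) is a prefix of C (01).


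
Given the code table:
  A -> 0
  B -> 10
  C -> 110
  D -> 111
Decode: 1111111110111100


Decoding:
111 -> D
111 -> D
111 -> D
0 -> A
111 -> D
10 -> B
0 -> A


Result: DDDADBA


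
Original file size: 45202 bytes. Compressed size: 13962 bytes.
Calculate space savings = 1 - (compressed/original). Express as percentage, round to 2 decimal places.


ratio = compressed/original = 13962/45202 = 0.30888
savings = 1 - ratio = 1 - 0.30888 = 0.69112
as a percentage: 0.69112 * 100 = 69.11%

Space savings = 1 - 13962/45202 = 69.11%


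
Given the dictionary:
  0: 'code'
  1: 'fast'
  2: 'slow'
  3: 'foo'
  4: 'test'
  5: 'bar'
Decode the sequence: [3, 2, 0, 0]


Look up each index in the dictionary:
  3 -> 'foo'
  2 -> 'slow'
  0 -> 'code'
  0 -> 'code'

Decoded: "foo slow code code"


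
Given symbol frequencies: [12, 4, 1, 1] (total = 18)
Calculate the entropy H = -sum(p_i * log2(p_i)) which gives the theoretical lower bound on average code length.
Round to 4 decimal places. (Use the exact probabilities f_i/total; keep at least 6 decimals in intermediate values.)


Per-symbol terms -p_i * log2(p_i) with p_i = f_i/18:
  p = 12/18 = 0.666667: log2(p) = -0.584963, -p*log2(p) = 0.389975
  p = 4/18 = 0.222222: log2(p) = -2.169925, -p*log2(p) = 0.482206
  p = 1/18 = 0.055556: log2(p) = -4.169925, -p*log2(p) = 0.231663
  p = 1/18 = 0.055556: log2(p) = -4.169925, -p*log2(p) = 0.231663
H = 0.389975 + 0.482206 + 0.231663 + 0.231663 = 1.335507

H = 1.3355 bits/symbol


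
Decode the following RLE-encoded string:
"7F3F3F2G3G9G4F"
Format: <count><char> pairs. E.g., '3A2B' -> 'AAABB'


Expanding each <count><char> pair:
  7F -> 'FFFFFFF'
  3F -> 'FFF'
  3F -> 'FFF'
  2G -> 'GG'
  3G -> 'GGG'
  9G -> 'GGGGGGGGG'
  4F -> 'FFFF'

Decoded = FFFFFFFFFFFFFGGGGGGGGGGGGGGFFFF


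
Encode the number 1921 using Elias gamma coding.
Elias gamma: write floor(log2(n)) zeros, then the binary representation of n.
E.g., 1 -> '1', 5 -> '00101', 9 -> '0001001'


num_bits = floor(log2(1921)) + 1 = 11
leading_zeros = num_bits - 1 = 10
binary(1921) = 11110000001

Elias gamma(1921) = '0000000000' + '11110000001' = 000000000011110000001 (21 bits)


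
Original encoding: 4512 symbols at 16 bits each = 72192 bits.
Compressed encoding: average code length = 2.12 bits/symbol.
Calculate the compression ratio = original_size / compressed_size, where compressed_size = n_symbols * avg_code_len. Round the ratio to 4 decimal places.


original_size = n_symbols * orig_bits = 4512 * 16 = 72192 bits
compressed_size = n_symbols * avg_code_len = 4512 * 2.12 = 9565.44 bits
ratio = original_size / compressed_size = 72192 / 9565.44 = 7.5472

Compression ratio = 7.5472


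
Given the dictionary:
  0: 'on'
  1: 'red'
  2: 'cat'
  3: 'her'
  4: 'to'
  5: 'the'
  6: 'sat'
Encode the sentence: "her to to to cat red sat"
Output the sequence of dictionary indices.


Look up each word in the dictionary:
  'her' -> 3
  'to' -> 4
  'to' -> 4
  'to' -> 4
  'cat' -> 2
  'red' -> 1
  'sat' -> 6

Encoded: [3, 4, 4, 4, 2, 1, 6]


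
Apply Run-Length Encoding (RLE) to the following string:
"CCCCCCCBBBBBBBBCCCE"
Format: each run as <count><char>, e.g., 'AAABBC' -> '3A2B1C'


Scanning runs left to right:
  i=0: run of 'C' x 7 -> '7C'
  i=7: run of 'B' x 8 -> '8B'
  i=15: run of 'C' x 3 -> '3C'
  i=18: run of 'E' x 1 -> '1E'

RLE = 7C8B3C1E


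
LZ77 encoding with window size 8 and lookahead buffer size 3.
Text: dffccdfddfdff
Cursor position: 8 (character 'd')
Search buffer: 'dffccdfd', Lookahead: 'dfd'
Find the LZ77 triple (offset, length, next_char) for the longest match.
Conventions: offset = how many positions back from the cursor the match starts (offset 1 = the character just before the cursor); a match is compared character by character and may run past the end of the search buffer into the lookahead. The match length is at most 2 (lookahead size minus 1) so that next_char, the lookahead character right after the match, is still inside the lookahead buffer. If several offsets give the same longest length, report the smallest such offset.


Try each offset into the search buffer:
  offset=1 (pos 7, char 'd'): match length 1
  offset=2 (pos 6, char 'f'): match length 0
  offset=3 (pos 5, char 'd'): match length 2
  offset=4 (pos 4, char 'c'): match length 0
  offset=5 (pos 3, char 'c'): match length 0
  offset=6 (pos 2, char 'f'): match length 0
  offset=7 (pos 1, char 'f'): match length 0
  offset=8 (pos 0, char 'd'): match length 2
Longest match has length 2, found at offsets 3, 8; take the smallest, offset 3.
next_char = character at position 8 + 2 = 10 -> 'd'

Best match: offset=3, length=2 (matching 'df' starting at position 5)
LZ77 triple: (3, 2, 'd')


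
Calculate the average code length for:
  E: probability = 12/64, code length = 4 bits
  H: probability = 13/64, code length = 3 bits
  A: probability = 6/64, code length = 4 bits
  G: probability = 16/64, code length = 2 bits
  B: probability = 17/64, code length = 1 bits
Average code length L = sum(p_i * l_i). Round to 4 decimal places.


Weighted contributions p_i * l_i:
  E: (12/64) * 4 = 48/64
  H: (13/64) * 3 = 39/64
  A: (6/64) * 4 = 24/64
  G: (16/64) * 2 = 32/64
  B: (17/64) * 1 = 17/64
Sum = (48 + 39 + 24 + 32 + 17)/64 = 160/64

L = 160/64 = 2.5000 bits/symbol


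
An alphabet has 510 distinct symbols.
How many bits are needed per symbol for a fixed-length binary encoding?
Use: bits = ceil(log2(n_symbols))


log2(510) = 8.9944
Bracket: 2^8 = 256 < 510 <= 2^9 = 512
So ceil(log2(510)) = 9

bits = ceil(log2(510)) = ceil(8.9944) = 9 bits


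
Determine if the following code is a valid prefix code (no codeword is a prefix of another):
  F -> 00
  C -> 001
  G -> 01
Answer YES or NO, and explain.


Checking each pair (does one codeword prefix another?):
  F='00' vs C='001': prefix -- VIOLATION

NO -- this is NOT a valid prefix code. F (00) is a prefix of C (001).


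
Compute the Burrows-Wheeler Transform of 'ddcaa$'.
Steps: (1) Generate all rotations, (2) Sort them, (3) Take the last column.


Rotations (sorted):
  0: $ddcaa -> last char: a
  1: a$ddca -> last char: a
  2: aa$ddc -> last char: c
  3: caa$dd -> last char: d
  4: dcaa$d -> last char: d
  5: ddcaa$ -> last char: $


BWT = aacdd$


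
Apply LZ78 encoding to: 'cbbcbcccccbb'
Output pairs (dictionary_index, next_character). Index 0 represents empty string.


LZ78 encoding steps:
Dictionary: {0: ''}
Step 1: w='' (idx 0), next='c' -> output (0, 'c'), add 'c' as idx 1
Step 2: w='' (idx 0), next='b' -> output (0, 'b'), add 'b' as idx 2
Step 3: w='b' (idx 2), next='c' -> output (2, 'c'), add 'bc' as idx 3
Step 4: w='bc' (idx 3), next='c' -> output (3, 'c'), add 'bcc' as idx 4
Step 5: w='c' (idx 1), next='c' -> output (1, 'c'), add 'cc' as idx 5
Step 6: w='c' (idx 1), next='b' -> output (1, 'b'), add 'cb' as idx 6
Step 7: w='b' (idx 2), end of input -> output (2, '')


Encoded: [(0, 'c'), (0, 'b'), (2, 'c'), (3, 'c'), (1, 'c'), (1, 'b'), (2, '')]


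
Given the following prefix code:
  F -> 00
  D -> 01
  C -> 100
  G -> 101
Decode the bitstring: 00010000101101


Decoding step by step:
Bits 00 -> F
Bits 01 -> D
Bits 00 -> F
Bits 00 -> F
Bits 101 -> G
Bits 101 -> G


Decoded message: FDFFGG


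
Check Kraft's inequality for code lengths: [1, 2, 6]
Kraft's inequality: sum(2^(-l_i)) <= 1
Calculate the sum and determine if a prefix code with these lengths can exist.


Sum = 2^(-1) + 2^(-2) + 2^(-6)
    = 0.5 + 0.25 + 0.015625
    = 49/64 = 0.765625
Since 0.765625 <= 1, Kraft's inequality IS satisfied.
A prefix code with these lengths CAN exist.

Kraft sum = 0.765625. Satisfied.


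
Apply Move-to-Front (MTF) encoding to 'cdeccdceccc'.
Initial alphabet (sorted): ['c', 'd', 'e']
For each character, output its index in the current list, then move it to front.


MTF encoding:
'c': index 0 in ['c', 'd', 'e'] -> ['c', 'd', 'e']
'd': index 1 in ['c', 'd', 'e'] -> ['d', 'c', 'e']
'e': index 2 in ['d', 'c', 'e'] -> ['e', 'd', 'c']
'c': index 2 in ['e', 'd', 'c'] -> ['c', 'e', 'd']
'c': index 0 in ['c', 'e', 'd'] -> ['c', 'e', 'd']
'd': index 2 in ['c', 'e', 'd'] -> ['d', 'c', 'e']
'c': index 1 in ['d', 'c', 'e'] -> ['c', 'd', 'e']
'e': index 2 in ['c', 'd', 'e'] -> ['e', 'c', 'd']
'c': index 1 in ['e', 'c', 'd'] -> ['c', 'e', 'd']
'c': index 0 in ['c', 'e', 'd'] -> ['c', 'e', 'd']
'c': index 0 in ['c', 'e', 'd'] -> ['c', 'e', 'd']


Output: [0, 1, 2, 2, 0, 2, 1, 2, 1, 0, 0]


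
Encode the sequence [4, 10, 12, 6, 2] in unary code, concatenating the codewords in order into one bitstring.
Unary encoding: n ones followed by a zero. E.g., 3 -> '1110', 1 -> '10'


Encode each number as n ones followed by a terminating 0:
  4 -> 11110 (5 bits)
  10 -> 11111111110 (11 bits)
  12 -> 1111111111110 (13 bits)
  6 -> 1111110 (7 bits)
  2 -> 110 (3 bits)
Total length = 5 + 11 + 13 + 7 + 3 = 39 bits.

Unary([4, 10, 12, 6, 2]) = 111101111111111011111111111101111110110 (39 bits)


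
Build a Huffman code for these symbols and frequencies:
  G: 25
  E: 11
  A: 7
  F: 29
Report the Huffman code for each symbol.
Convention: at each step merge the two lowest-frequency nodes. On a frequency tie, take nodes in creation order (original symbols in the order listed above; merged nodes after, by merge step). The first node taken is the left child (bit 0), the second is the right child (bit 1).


Huffman tree construction:
Step 1: Merge A(7) + E(11) = 18
Step 2: Merge (A+E)(18) + G(25) = 43
Step 3: Merge F(29) + ((A+E)+G)(43) = 72
Read each symbol's code off the tree from the root (left child = 0, right child = 1).

Codes:
  G: 11 (length 2)
  E: 101 (length 3)
  A: 100 (length 3)
  F: 0 (length 1)
Average code length: 133/72 = 1.8472 bits/symbol


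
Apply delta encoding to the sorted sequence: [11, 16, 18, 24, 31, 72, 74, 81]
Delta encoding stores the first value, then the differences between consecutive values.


First value: 11
Deltas:
  16 - 11 = 5
  18 - 16 = 2
  24 - 18 = 6
  31 - 24 = 7
  72 - 31 = 41
  74 - 72 = 2
  81 - 74 = 7


Delta encoded: [11, 5, 2, 6, 7, 41, 2, 7]


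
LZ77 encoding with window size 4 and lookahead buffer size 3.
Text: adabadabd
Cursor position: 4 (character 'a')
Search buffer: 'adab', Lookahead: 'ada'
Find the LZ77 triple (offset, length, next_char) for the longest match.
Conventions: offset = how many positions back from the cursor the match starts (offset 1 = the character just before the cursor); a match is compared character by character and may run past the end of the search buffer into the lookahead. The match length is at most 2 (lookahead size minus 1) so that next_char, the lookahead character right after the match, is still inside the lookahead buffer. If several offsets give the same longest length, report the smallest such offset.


Try each offset into the search buffer:
  offset=1 (pos 3, char 'b'): match length 0
  offset=2 (pos 2, char 'a'): match length 1
  offset=3 (pos 1, char 'd'): match length 0
  offset=4 (pos 0, char 'a'): match length 2
Longest match has length 2 at offset 4.
next_char = character at position 4 + 2 = 6 -> 'a'

Best match: offset=4, length=2 (matching 'ad' starting at position 0)
LZ77 triple: (4, 2, 'a')


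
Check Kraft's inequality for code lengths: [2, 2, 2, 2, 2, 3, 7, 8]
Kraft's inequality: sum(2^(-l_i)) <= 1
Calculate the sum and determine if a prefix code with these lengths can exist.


Sum = 2^(-2) + 2^(-2) + 2^(-2) + 2^(-2) + 2^(-2) + 2^(-3) + 2^(-7) + 2^(-8)
    = 0.25 + 0.25 + 0.25 + 0.25 + 0.25 + 0.125 + 0.0078125 + 0.00390625
    = 355/256 = 1.38671875
Since 1.38671875 > 1, Kraft's inequality is NOT satisfied.
A prefix code with these lengths CANNOT exist.

Kraft sum = 1.38671875. Not satisfied.


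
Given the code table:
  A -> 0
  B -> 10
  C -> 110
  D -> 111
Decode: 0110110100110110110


Decoding:
0 -> A
110 -> C
110 -> C
10 -> B
0 -> A
110 -> C
110 -> C
110 -> C


Result: ACCBACCC


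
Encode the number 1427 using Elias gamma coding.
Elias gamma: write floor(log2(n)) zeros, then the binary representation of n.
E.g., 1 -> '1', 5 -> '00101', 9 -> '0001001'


num_bits = floor(log2(1427)) + 1 = 11
leading_zeros = num_bits - 1 = 10
binary(1427) = 10110010011

Elias gamma(1427) = '0000000000' + '10110010011' = 000000000010110010011 (21 bits)


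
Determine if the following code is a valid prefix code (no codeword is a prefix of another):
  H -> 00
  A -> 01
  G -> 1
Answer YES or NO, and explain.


Checking each pair (does one codeword prefix another?):
  H='00' vs A='01': no prefix
  H='00' vs G='1': no prefix
  A='01' vs H='00': no prefix
  A='01' vs G='1': no prefix
  G='1' vs H='00': no prefix
  G='1' vs A='01': no prefix
No violation found over all pairs.

YES -- this is a valid prefix code. No codeword is a prefix of any other codeword.


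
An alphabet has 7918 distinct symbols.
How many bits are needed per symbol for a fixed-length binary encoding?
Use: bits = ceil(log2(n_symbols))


log2(7918) = 12.9509
Bracket: 2^12 = 4096 < 7918 <= 2^13 = 8192
So ceil(log2(7918)) = 13

bits = ceil(log2(7918)) = ceil(12.9509) = 13 bits


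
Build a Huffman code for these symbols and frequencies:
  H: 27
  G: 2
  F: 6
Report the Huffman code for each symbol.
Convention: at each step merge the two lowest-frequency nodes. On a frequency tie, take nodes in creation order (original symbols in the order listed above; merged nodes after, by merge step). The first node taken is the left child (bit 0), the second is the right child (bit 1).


Huffman tree construction:
Step 1: Merge G(2) + F(6) = 8
Step 2: Merge (G+F)(8) + H(27) = 35
Read each symbol's code off the tree from the root (left child = 0, right child = 1).

Codes:
  H: 1 (length 1)
  G: 00 (length 2)
  F: 01 (length 2)
Average code length: 43/35 = 1.2286 bits/symbol


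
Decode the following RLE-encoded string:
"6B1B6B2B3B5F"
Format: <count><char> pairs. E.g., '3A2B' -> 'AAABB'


Expanding each <count><char> pair:
  6B -> 'BBBBBB'
  1B -> 'B'
  6B -> 'BBBBBB'
  2B -> 'BB'
  3B -> 'BBB'
  5F -> 'FFFFF'

Decoded = BBBBBBBBBBBBBBBBBBFFFFF


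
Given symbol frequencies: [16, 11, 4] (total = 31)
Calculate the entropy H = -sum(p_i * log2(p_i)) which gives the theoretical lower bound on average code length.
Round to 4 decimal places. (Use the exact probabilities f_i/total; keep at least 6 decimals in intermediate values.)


Per-symbol terms -p_i * log2(p_i) with p_i = f_i/31:
  p = 16/31 = 0.516129: log2(p) = -0.954196, -p*log2(p) = 0.492488
  p = 11/31 = 0.354839: log2(p) = -1.494765, -p*log2(p) = 0.530400
  p = 4/31 = 0.129032: log2(p) = -2.954196, -p*log2(p) = 0.381187
H = 0.492488 + 0.530400 + 0.381187 = 1.404075

H = 1.4041 bits/symbol


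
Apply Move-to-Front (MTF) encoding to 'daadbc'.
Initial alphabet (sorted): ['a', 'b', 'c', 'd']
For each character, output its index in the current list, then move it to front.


MTF encoding:
'd': index 3 in ['a', 'b', 'c', 'd'] -> ['d', 'a', 'b', 'c']
'a': index 1 in ['d', 'a', 'b', 'c'] -> ['a', 'd', 'b', 'c']
'a': index 0 in ['a', 'd', 'b', 'c'] -> ['a', 'd', 'b', 'c']
'd': index 1 in ['a', 'd', 'b', 'c'] -> ['d', 'a', 'b', 'c']
'b': index 2 in ['d', 'a', 'b', 'c'] -> ['b', 'd', 'a', 'c']
'c': index 3 in ['b', 'd', 'a', 'c'] -> ['c', 'b', 'd', 'a']


Output: [3, 1, 0, 1, 2, 3]


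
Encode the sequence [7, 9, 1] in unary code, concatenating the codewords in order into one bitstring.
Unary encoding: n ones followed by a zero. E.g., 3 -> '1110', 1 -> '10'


Encode each number as n ones followed by a terminating 0:
  7 -> 11111110 (8 bits)
  9 -> 1111111110 (10 bits)
  1 -> 10 (2 bits)
Total length = 8 + 10 + 2 = 20 bits.

Unary([7, 9, 1]) = 11111110111111111010 (20 bits)


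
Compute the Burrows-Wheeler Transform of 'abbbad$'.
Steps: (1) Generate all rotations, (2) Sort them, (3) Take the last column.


Rotations (sorted):
  0: $abbbad -> last char: d
  1: abbbad$ -> last char: $
  2: ad$abbb -> last char: b
  3: bad$abb -> last char: b
  4: bbad$ab -> last char: b
  5: bbbad$a -> last char: a
  6: d$abbba -> last char: a


BWT = d$bbbaa


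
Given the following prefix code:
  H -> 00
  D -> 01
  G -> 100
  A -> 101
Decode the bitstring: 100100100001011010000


Decoding step by step:
Bits 100 -> G
Bits 100 -> G
Bits 100 -> G
Bits 00 -> H
Bits 101 -> A
Bits 101 -> A
Bits 00 -> H
Bits 00 -> H


Decoded message: GGGHAAHH


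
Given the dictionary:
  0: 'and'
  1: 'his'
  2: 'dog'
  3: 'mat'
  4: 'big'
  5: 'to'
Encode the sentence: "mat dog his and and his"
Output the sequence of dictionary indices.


Look up each word in the dictionary:
  'mat' -> 3
  'dog' -> 2
  'his' -> 1
  'and' -> 0
  'and' -> 0
  'his' -> 1

Encoded: [3, 2, 1, 0, 0, 1]


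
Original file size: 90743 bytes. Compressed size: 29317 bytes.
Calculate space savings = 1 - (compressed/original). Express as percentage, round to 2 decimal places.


ratio = compressed/original = 29317/90743 = 0.323077
savings = 1 - ratio = 1 - 0.323077 = 0.676923
as a percentage: 0.676923 * 100 = 67.69%

Space savings = 1 - 29317/90743 = 67.69%


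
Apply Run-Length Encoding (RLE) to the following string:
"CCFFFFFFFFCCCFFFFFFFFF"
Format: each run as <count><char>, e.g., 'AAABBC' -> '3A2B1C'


Scanning runs left to right:
  i=0: run of 'C' x 2 -> '2C'
  i=2: run of 'F' x 8 -> '8F'
  i=10: run of 'C' x 3 -> '3C'
  i=13: run of 'F' x 9 -> '9F'

RLE = 2C8F3C9F


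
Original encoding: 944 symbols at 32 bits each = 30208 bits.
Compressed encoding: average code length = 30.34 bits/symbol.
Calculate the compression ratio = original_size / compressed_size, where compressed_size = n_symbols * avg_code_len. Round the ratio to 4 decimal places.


original_size = n_symbols * orig_bits = 944 * 32 = 30208 bits
compressed_size = n_symbols * avg_code_len = 944 * 30.34 = 28640.96 bits
ratio = original_size / compressed_size = 30208 / 28640.96 = 1.0547

Compression ratio = 1.0547


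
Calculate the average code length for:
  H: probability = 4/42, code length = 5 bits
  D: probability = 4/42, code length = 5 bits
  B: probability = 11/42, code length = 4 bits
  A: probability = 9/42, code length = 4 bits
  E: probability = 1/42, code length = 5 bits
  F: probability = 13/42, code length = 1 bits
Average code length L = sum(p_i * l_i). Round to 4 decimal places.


Weighted contributions p_i * l_i:
  H: (4/42) * 5 = 20/42
  D: (4/42) * 5 = 20/42
  B: (11/42) * 4 = 44/42
  A: (9/42) * 4 = 36/42
  E: (1/42) * 5 = 5/42
  F: (13/42) * 1 = 13/42
Sum = (20 + 20 + 44 + 36 + 5 + 13)/42 = 138/42

L = 138/42 = 3.2857 bits/symbol


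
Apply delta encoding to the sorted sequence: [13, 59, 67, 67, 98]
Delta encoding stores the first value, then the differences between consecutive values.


First value: 13
Deltas:
  59 - 13 = 46
  67 - 59 = 8
  67 - 67 = 0
  98 - 67 = 31


Delta encoded: [13, 46, 8, 0, 31]


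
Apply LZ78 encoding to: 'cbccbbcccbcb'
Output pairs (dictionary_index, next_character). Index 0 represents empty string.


LZ78 encoding steps:
Dictionary: {0: ''}
Step 1: w='' (idx 0), next='c' -> output (0, 'c'), add 'c' as idx 1
Step 2: w='' (idx 0), next='b' -> output (0, 'b'), add 'b' as idx 2
Step 3: w='c' (idx 1), next='c' -> output (1, 'c'), add 'cc' as idx 3
Step 4: w='b' (idx 2), next='b' -> output (2, 'b'), add 'bb' as idx 4
Step 5: w='cc' (idx 3), next='c' -> output (3, 'c'), add 'ccc' as idx 5
Step 6: w='b' (idx 2), next='c' -> output (2, 'c'), add 'bc' as idx 6
Step 7: w='b' (idx 2), end of input -> output (2, '')


Encoded: [(0, 'c'), (0, 'b'), (1, 'c'), (2, 'b'), (3, 'c'), (2, 'c'), (2, '')]


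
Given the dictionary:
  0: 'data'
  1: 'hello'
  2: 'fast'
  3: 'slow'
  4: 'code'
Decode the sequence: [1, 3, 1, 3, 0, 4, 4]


Look up each index in the dictionary:
  1 -> 'hello'
  3 -> 'slow'
  1 -> 'hello'
  3 -> 'slow'
  0 -> 'data'
  4 -> 'code'
  4 -> 'code'

Decoded: "hello slow hello slow data code code"


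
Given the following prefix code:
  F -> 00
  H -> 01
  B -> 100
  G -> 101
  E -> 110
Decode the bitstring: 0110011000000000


Decoding step by step:
Bits 01 -> H
Bits 100 -> B
Bits 110 -> E
Bits 00 -> F
Bits 00 -> F
Bits 00 -> F
Bits 00 -> F


Decoded message: HBEFFFF


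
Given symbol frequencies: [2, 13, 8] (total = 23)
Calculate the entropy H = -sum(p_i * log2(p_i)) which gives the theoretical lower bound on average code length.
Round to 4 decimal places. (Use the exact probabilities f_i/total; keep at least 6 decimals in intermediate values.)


Per-symbol terms -p_i * log2(p_i) with p_i = f_i/23:
  p = 2/23 = 0.086957: log2(p) = -3.523562, -p*log2(p) = 0.306397
  p = 13/23 = 0.565217: log2(p) = -0.823122, -p*log2(p) = 0.465243
  p = 8/23 = 0.347826: log2(p) = -1.523562, -p*log2(p) = 0.529935
H = 0.306397 + 0.465243 + 0.529935 = 1.301575

H = 1.3016 bits/symbol


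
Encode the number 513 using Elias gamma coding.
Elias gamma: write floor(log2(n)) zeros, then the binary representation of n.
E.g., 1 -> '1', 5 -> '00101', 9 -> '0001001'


num_bits = floor(log2(513)) + 1 = 10
leading_zeros = num_bits - 1 = 9
binary(513) = 1000000001

Elias gamma(513) = '000000000' + '1000000001' = 0000000001000000001 (19 bits)


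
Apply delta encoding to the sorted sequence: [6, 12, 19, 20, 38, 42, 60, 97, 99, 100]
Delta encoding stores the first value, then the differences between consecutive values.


First value: 6
Deltas:
  12 - 6 = 6
  19 - 12 = 7
  20 - 19 = 1
  38 - 20 = 18
  42 - 38 = 4
  60 - 42 = 18
  97 - 60 = 37
  99 - 97 = 2
  100 - 99 = 1


Delta encoded: [6, 6, 7, 1, 18, 4, 18, 37, 2, 1]


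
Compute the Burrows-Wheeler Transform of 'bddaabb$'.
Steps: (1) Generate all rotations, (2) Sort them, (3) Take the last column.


Rotations (sorted):
  0: $bddaabb -> last char: b
  1: aabb$bdd -> last char: d
  2: abb$bdda -> last char: a
  3: b$bddaab -> last char: b
  4: bb$bddaa -> last char: a
  5: bddaabb$ -> last char: $
  6: daabb$bd -> last char: d
  7: ddaabb$b -> last char: b


BWT = bdaba$db


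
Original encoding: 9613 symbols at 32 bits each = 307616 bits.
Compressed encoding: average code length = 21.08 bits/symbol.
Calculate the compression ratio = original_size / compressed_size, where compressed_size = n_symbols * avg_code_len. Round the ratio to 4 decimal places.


original_size = n_symbols * orig_bits = 9613 * 32 = 307616 bits
compressed_size = n_symbols * avg_code_len = 9613 * 21.08 = 202642.04 bits
ratio = original_size / compressed_size = 307616 / 202642.04 = 1.518

Compression ratio = 1.518


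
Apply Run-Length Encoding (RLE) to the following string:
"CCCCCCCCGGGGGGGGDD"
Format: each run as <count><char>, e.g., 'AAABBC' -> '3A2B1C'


Scanning runs left to right:
  i=0: run of 'C' x 8 -> '8C'
  i=8: run of 'G' x 8 -> '8G'
  i=16: run of 'D' x 2 -> '2D'

RLE = 8C8G2D
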